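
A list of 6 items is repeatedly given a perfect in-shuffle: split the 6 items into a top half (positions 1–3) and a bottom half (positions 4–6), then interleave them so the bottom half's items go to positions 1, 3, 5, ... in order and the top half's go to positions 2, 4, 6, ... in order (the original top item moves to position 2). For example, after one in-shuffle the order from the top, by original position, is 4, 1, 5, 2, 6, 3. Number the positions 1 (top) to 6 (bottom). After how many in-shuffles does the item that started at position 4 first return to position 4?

3

Follow position 4 under repeated in-shuffles:
4 → 1 → 2 → 4
It first returns after 3 in-shuffles.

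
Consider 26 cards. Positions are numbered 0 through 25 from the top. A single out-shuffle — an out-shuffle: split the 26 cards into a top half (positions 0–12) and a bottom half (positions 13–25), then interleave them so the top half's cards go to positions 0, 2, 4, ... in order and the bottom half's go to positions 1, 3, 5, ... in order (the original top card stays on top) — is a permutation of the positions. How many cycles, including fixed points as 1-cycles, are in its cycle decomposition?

4

Trace each unvisited position around until it returns:
(0) (1 2 4 8 16 7 ... len 20) (5 10 20 15) (25)
4 cycles in total.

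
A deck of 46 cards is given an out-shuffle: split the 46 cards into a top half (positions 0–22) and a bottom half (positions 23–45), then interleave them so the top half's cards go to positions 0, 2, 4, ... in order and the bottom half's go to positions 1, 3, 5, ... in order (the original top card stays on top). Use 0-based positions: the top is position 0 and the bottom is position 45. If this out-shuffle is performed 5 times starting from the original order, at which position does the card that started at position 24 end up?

3

Track the card's position through each out-shuffle:
24 → 3 → 6 → 12 → 24 → 3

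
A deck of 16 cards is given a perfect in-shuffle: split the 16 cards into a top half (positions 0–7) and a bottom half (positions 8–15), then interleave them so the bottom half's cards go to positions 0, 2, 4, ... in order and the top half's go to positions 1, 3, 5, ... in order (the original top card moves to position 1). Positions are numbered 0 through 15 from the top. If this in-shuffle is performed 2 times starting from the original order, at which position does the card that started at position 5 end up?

6

Track the card's position through each in-shuffle:
5 → 11 → 6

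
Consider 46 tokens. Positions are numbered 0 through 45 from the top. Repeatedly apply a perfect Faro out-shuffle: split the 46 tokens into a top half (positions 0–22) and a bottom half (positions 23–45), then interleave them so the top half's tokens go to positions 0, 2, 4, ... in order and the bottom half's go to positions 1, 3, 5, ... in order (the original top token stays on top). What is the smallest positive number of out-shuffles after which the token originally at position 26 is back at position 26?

12

Follow position 26 under repeated out-shuffles:
26 → 7 → 14 → 28 → 11 → 22 → 44 → 43 → 41 → 37 → 29 → 13 → 26
It first returns after 12 out-shuffles.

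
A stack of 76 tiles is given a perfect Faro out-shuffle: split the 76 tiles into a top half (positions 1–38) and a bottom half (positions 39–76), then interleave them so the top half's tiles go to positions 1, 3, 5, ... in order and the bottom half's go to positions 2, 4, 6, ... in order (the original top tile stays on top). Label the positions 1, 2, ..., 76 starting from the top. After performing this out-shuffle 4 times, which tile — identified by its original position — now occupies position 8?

Work backwards from position 8, undoing one out-shuffle at a time:
8 ← 42 ← 59 ← 30 ← 53
So the tile now at position 8 started at position 53.

53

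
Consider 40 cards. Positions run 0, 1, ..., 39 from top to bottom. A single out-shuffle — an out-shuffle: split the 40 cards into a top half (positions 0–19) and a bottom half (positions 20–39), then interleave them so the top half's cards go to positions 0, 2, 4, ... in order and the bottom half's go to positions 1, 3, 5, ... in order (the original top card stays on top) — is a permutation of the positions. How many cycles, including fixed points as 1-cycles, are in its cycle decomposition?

Trace each unvisited position around until it returns:
(0) (1 2 4 8 16 32 ... len 12) (3 6 12 24 9 18 ... len 12) (7 14 28 17 34 29 ... len 12) (13 26) (39)
6 cycles in total.

6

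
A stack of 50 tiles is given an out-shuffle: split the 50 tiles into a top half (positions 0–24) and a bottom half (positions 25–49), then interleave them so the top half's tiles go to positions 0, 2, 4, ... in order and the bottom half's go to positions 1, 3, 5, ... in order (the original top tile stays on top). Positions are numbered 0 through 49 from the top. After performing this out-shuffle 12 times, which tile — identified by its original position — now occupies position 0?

Work backwards from position 0, undoing one out-shuffle at a time:
0 ← 0 ← 0 ← 0 ← 0 ← 0 ← 0 ← 0 ← 0 ← 0 ← 0 ← 0 ← 0
So the tile now at position 0 started at position 0.

0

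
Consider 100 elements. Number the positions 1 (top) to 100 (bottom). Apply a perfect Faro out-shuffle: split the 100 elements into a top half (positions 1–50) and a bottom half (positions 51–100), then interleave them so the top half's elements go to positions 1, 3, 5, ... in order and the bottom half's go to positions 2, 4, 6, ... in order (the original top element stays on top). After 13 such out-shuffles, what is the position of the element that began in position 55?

37

Track position through each out-shuffle: 55 → 10 → 19 → 37 → 73 → ... (continuing for 13 shuffles total) → 37.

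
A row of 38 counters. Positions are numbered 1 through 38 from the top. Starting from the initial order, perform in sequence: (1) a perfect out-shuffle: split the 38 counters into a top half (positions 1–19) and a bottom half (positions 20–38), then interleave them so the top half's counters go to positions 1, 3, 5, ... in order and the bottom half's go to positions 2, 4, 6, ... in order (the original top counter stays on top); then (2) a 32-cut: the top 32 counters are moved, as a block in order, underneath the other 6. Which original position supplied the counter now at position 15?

5

Undo the operations in reverse order, starting from position 15:
  undo op 2 (cut 32): 15 ← 9
  undo op 1 (out-shuffle, from top half): 9 ← 5
So the counter at position 15 came from original position 5.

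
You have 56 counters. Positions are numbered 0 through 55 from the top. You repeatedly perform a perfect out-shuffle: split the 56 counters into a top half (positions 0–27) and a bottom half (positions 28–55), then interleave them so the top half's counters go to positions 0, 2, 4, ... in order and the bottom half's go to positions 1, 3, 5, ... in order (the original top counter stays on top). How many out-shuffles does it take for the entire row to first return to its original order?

The out-shuffle permutes the 56 positions with cycle lengths [1, 1, 4, 10, 20, 20].
Every counter is home exactly when every cycle has completed a whole number of laps, i.e. after lcm(1, 4, 10, 20) = 20 out-shuffles.

20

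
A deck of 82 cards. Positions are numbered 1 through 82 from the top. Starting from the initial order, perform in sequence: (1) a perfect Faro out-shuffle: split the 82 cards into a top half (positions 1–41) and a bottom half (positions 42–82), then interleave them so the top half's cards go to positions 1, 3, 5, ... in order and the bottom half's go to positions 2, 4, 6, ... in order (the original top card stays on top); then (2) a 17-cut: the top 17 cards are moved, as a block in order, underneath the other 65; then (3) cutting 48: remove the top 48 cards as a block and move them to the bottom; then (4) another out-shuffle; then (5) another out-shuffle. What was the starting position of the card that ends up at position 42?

28

Undo the operations in reverse order, starting from position 42:
  undo op 5 (out-shuffle, from bottom half): 42 ← 62
  undo op 4 (out-shuffle, from bottom half): 62 ← 72
  undo op 3 (cut 48): 72 ← 38
  undo op 2 (cut 17): 38 ← 55
  undo op 1 (out-shuffle, from top half): 55 ← 28
So the card at position 42 came from original position 28.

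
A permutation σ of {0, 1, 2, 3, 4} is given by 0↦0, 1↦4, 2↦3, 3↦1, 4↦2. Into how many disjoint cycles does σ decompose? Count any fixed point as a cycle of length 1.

Cycle decomposition: (0) (1 4 2 3).
2 cycles.

2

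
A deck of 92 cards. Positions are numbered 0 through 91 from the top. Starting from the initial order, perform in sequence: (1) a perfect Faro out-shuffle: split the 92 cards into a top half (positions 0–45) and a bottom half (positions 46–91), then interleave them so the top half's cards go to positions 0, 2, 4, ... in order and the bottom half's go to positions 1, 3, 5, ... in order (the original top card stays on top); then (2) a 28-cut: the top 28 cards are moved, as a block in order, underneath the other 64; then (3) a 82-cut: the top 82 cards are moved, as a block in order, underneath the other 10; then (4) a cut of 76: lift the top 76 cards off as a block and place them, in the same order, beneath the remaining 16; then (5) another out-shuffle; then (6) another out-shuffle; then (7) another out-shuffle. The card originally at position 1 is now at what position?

0

Track the card from position 1 forward through each operation:
  after op 1 (out-shuffle): 1 → 2
  after op 2 (cut 28): 2 → 66
  after op 3 (cut 82): 66 → 76
  after op 4 (cut 76): 76 → 0
  after op 5 (out-shuffle): 0 → 0
  after op 6 (out-shuffle): 0 → 0
  after op 7 (out-shuffle): 0 → 0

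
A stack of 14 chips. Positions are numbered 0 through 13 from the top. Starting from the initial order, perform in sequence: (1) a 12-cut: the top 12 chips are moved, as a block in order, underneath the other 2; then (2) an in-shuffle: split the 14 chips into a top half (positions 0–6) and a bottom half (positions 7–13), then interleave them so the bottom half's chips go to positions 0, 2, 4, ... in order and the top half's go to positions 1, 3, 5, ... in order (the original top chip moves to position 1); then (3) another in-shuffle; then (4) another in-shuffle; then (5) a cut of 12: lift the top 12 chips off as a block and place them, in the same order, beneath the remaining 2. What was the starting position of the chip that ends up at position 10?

0

Undo the operations in reverse order, starting from position 10:
  undo op 5 (cut 12): 10 ← 8
  undo op 4 (in-shuffle, from bottom half): 8 ← 11
  undo op 3 (in-shuffle, from top half): 11 ← 5
  undo op 2 (in-shuffle, from top half): 5 ← 2
  undo op 1 (cut 12): 2 ← 0
So the chip at position 10 came from original position 0.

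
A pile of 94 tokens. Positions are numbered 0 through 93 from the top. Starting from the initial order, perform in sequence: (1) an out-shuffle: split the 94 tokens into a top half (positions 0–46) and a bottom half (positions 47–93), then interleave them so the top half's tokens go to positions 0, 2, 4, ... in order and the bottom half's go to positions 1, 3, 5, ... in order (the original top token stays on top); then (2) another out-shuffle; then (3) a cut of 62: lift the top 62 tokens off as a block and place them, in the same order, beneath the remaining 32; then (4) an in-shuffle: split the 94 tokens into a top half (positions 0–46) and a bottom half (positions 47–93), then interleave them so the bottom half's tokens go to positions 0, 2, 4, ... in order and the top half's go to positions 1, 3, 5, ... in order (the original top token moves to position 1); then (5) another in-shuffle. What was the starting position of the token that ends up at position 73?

Undo the operations in reverse order, starting from position 73:
  undo op 5 (in-shuffle, from top half): 73 ← 36
  undo op 4 (in-shuffle, from bottom half): 36 ← 65
  undo op 3 (cut 62): 65 ← 33
  undo op 2 (out-shuffle, from bottom half): 33 ← 63
  undo op 1 (out-shuffle, from bottom half): 63 ← 78
So the token at position 73 came from original position 78.

78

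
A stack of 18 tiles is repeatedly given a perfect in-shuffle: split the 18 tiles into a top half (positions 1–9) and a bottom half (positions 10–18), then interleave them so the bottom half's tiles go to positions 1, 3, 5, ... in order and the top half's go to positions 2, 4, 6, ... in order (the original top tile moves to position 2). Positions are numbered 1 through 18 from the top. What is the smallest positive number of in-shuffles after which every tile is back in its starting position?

18

The in-shuffle permutes the 18 positions with cycle lengths [18].
Every tile is home exactly when every cycle has completed a whole number of laps, i.e. after lcm(18) = 18 in-shuffles.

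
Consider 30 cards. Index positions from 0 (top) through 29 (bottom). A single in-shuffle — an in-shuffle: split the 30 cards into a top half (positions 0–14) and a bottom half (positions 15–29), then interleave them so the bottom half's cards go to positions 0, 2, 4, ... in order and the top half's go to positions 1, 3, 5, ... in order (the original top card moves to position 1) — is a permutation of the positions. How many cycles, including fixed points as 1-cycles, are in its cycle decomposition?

Trace each unvisited position around until it returns:
(0 1 3 7 15) (2 5 11 23 16) (4 9 19 8 17) (6 13 27 24 18) (10 21 12 25 20) (14 29 28 26 22)
6 cycles in total.

6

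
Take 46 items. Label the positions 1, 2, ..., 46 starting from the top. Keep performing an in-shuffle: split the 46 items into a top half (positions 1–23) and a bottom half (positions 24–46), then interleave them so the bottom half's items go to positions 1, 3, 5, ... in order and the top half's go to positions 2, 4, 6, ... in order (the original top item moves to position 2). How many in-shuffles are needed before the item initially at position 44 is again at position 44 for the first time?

23

Follow position 44 under repeated in-shuffles:
44 → 41 → 35 → 23 → 46 → 45 → 43 → 39 → ... → 44 (length 23)
It first returns after 23 in-shuffles.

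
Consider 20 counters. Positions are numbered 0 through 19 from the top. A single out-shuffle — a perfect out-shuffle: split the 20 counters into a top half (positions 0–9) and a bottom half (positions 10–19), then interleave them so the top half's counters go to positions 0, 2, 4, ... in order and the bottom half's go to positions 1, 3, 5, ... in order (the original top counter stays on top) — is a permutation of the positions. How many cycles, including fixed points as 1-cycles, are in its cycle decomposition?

Trace each unvisited position around until it returns:
(0) (1 2 4 8 16 13 ... len 18) (19)
3 cycles in total.

3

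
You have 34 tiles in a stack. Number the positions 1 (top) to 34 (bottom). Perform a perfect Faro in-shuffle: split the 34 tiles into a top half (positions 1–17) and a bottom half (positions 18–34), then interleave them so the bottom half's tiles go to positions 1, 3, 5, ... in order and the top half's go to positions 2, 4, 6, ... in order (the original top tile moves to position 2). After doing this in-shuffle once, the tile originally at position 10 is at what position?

Track the tile's position through each in-shuffle:
10 → 20

20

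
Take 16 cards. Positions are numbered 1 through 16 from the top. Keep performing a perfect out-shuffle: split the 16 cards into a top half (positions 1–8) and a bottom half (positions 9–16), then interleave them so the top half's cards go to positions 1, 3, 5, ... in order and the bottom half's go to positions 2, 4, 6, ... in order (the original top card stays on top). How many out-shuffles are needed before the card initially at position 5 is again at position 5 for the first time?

4

Follow position 5 under repeated out-shuffles:
5 → 9 → 2 → 3 → 5
It first returns after 4 out-shuffles.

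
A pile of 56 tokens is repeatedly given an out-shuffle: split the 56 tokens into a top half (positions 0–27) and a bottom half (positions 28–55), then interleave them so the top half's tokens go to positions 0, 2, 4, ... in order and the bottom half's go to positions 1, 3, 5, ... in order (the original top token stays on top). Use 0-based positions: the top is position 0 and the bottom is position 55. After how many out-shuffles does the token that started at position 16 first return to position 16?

20

Follow position 16 under repeated out-shuffles:
16 → 32 → 9 → 18 → 36 → 17 → 34 → 13 → 26 → 52 → 49 → 43 → 31 → 7 → 14 → 28 → 1 → 2 → 4 → 8 → 16
It first returns after 20 out-shuffles.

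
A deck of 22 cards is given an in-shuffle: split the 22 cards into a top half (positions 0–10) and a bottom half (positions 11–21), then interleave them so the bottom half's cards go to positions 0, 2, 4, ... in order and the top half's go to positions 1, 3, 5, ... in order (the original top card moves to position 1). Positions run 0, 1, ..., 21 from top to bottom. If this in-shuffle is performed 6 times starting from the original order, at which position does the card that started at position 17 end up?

1

Track the card's position through each in-shuffle:
17 → 12 → 2 → 5 → 11 → 0 → 1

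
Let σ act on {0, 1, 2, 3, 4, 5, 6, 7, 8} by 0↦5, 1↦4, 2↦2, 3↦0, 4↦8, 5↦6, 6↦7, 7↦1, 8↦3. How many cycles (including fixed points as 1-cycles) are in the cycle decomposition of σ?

2

Cycle decomposition: (0 5 6 7 1 4 8 3) (2).
2 cycles.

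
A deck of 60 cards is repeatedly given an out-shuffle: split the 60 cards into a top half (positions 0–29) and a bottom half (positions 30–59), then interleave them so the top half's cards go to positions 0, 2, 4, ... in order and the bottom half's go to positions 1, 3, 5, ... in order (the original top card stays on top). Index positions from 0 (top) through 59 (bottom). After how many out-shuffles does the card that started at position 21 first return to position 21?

Follow position 21 under repeated out-shuffles:
21 → 42 → 25 → 50 → 41 → 23 → 46 → 33 → ... → 21 (length 58)
It first returns after 58 out-shuffles.

58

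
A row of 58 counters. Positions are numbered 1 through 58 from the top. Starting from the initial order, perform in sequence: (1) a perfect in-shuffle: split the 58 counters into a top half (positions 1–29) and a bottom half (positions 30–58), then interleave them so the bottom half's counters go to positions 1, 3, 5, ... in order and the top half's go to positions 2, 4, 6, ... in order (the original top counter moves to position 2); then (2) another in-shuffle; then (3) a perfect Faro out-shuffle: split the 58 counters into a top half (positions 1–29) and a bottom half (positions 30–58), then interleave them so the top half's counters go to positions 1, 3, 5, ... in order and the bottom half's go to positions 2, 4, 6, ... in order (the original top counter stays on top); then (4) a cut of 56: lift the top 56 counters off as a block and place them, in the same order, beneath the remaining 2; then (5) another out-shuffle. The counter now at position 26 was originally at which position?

27

Undo the operations in reverse order, starting from position 26:
  undo op 5 (out-shuffle, from bottom half): 26 ← 42
  undo op 4 (cut 56): 42 ← 40
  undo op 3 (out-shuffle, from bottom half): 40 ← 49
  undo op 2 (in-shuffle, from bottom half): 49 ← 54
  undo op 1 (in-shuffle, from top half): 54 ← 27
So the counter at position 26 came from original position 27.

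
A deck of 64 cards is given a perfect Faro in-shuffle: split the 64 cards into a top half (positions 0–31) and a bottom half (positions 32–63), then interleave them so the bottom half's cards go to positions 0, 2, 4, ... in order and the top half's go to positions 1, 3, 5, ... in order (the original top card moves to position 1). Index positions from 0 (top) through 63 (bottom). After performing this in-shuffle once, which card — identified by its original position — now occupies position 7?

Work backwards from position 7, undoing one in-shuffle at a time:
7 ← 3
So the card now at position 7 started at position 3.

3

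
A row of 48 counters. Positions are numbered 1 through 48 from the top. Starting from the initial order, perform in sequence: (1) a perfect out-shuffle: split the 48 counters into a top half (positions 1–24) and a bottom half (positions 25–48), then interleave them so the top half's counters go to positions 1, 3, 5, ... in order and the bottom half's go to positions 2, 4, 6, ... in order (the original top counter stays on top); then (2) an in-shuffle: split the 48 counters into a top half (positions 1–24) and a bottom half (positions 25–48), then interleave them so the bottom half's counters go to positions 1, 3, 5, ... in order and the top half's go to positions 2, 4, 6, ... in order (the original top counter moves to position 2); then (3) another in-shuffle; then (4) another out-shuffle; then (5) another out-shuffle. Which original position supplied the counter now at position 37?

14

Undo the operations in reverse order, starting from position 37:
  undo op 5 (out-shuffle, from top half): 37 ← 19
  undo op 4 (out-shuffle, from top half): 19 ← 10
  undo op 3 (in-shuffle, from top half): 10 ← 5
  undo op 2 (in-shuffle, from bottom half): 5 ← 27
  undo op 1 (out-shuffle, from top half): 27 ← 14
So the counter at position 37 came from original position 14.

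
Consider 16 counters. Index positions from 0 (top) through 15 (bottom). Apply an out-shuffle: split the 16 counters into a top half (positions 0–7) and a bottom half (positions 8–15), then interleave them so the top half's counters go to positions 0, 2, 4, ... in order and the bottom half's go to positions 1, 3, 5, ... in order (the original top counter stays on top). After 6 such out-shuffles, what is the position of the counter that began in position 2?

Track the counter's position through each out-shuffle:
2 → 4 → 8 → 1 → 2 → 4 → 8

8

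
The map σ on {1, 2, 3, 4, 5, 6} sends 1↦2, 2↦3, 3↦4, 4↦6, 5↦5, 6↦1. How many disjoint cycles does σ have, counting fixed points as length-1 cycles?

Cycle decomposition: (1 2 3 4 6) (5).
2 cycles.

2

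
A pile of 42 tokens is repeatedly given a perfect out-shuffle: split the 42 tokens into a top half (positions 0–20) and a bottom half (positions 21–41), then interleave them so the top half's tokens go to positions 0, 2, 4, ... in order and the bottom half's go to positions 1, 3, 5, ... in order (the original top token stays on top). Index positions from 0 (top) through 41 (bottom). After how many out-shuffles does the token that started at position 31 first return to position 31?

Follow position 31 under repeated out-shuffles:
31 → 21 → 1 → 2 → 4 → 8 → 16 → 32 → 23 → 5 → 10 → 20 → 40 → 39 → 37 → 33 → 25 → 9 → 18 → 36 → 31
It first returns after 20 out-shuffles.

20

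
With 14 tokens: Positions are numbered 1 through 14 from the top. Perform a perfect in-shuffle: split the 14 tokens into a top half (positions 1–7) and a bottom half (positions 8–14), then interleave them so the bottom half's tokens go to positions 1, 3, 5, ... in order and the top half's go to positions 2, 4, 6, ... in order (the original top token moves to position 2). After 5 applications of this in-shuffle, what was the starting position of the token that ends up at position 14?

Work backwards from position 14, undoing one in-shuffle at a time:
14 ← 7 ← 11 ← 13 ← 14 ← 7
So the token now at position 14 started at position 7.

7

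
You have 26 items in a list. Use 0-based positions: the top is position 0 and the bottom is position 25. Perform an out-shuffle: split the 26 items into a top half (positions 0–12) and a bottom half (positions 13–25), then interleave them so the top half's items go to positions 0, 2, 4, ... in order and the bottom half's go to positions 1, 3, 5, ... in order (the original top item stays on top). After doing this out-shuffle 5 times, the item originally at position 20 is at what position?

Track the item's position through each out-shuffle:
20 → 15 → 5 → 10 → 20 → 15

15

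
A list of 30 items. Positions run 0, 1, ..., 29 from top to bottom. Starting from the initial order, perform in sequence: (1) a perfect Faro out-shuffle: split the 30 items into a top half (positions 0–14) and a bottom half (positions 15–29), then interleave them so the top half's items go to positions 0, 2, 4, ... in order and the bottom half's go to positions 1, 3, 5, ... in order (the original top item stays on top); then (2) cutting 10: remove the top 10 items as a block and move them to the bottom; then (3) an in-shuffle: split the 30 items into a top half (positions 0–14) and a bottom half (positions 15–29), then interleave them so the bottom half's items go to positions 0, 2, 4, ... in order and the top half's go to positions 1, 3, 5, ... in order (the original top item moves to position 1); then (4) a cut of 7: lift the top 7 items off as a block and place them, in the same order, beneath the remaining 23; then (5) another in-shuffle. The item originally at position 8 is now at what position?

13

Track the item from position 8 forward through each operation:
  after op 1 (out-shuffle): 8 → 16
  after op 2 (cut 10): 16 → 6
  after op 3 (in-shuffle): 6 → 13
  after op 4 (cut 7): 13 → 6
  after op 5 (in-shuffle): 6 → 13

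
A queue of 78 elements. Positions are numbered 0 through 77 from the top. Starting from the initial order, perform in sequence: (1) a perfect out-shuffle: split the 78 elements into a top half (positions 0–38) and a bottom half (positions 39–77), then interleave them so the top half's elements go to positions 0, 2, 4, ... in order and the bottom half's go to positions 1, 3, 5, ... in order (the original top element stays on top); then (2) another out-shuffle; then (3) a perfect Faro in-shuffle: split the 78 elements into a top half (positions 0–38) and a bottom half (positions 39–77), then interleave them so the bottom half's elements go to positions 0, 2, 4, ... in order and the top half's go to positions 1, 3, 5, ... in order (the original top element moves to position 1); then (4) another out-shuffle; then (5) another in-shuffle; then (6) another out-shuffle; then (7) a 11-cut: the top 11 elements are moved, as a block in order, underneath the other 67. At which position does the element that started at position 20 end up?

Track the element from position 20 forward through each operation:
  after op 1 (out-shuffle): 20 → 40
  after op 2 (out-shuffle): 40 → 3
  after op 3 (in-shuffle): 3 → 7
  after op 4 (out-shuffle): 7 → 14
  after op 5 (in-shuffle): 14 → 29
  after op 6 (out-shuffle): 29 → 58
  after op 7 (cut 11): 58 → 47

47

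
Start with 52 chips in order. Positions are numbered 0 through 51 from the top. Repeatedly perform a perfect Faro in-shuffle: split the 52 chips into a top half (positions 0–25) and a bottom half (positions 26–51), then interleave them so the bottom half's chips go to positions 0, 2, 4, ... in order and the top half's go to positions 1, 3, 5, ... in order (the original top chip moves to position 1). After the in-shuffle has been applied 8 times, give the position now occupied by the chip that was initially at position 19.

Track the chip's position through each in-shuffle:
19 → 39 → 26 → 0 → 1 → 3 → 7 → 15 → 31

31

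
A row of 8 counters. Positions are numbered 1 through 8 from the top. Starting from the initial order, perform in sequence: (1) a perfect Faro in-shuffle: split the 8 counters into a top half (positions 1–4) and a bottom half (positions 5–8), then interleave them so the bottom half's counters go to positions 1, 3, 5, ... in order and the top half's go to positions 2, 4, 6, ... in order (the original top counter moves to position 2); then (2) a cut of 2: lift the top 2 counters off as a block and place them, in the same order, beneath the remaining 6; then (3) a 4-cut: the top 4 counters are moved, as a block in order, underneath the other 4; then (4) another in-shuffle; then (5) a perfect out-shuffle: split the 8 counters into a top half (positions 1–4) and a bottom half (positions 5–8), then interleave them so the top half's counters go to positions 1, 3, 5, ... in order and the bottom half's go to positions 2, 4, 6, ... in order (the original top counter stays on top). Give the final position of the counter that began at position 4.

7

Track the counter from position 4 forward through each operation:
  after op 1 (in-shuffle): 4 → 8
  after op 2 (cut 2): 8 → 6
  after op 3 (cut 4): 6 → 2
  after op 4 (in-shuffle): 2 → 4
  after op 5 (out-shuffle): 4 → 7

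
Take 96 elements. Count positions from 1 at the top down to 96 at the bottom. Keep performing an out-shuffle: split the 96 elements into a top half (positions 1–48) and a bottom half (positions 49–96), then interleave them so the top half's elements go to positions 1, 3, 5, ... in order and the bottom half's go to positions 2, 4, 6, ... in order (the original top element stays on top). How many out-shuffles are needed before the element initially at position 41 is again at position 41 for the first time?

Follow position 41 under repeated out-shuffles:
41 → 81 → 66 → 36 → 71 → 46 → 91 → 86 → 76 → 56 → 16 → 31 → 61 → 26 → 51 → 6 → 11 → 21 → 41
It first returns after 18 out-shuffles.

18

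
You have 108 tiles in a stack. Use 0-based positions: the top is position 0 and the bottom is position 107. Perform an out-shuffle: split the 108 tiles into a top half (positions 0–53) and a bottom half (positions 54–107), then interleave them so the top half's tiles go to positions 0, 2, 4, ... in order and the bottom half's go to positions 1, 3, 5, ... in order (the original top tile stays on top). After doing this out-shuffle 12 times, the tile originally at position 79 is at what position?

16

Track the tile's position through each out-shuffle:
79 → 51 → 102 → 97 → 87 → 67 → 27 → 54 → 1 → 2 → 4 → 8 → 16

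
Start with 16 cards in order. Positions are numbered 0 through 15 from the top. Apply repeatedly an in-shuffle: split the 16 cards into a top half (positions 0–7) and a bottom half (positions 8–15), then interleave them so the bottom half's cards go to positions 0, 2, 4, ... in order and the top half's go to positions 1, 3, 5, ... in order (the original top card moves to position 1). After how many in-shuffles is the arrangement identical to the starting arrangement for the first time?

The in-shuffle permutes the 16 positions with cycle lengths [8, 8].
Every card is home exactly when every cycle has completed a whole number of laps, i.e. after lcm(8) = 8 in-shuffles.

8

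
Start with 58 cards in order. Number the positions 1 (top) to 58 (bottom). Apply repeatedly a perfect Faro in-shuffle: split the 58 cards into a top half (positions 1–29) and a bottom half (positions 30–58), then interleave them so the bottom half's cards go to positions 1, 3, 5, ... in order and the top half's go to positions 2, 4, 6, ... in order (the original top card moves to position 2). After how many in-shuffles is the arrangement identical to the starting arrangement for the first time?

The in-shuffle permutes the 58 positions with cycle lengths [58].
Every card is home exactly when every cycle has completed a whole number of laps, i.e. after lcm(58) = 58 in-shuffles.

58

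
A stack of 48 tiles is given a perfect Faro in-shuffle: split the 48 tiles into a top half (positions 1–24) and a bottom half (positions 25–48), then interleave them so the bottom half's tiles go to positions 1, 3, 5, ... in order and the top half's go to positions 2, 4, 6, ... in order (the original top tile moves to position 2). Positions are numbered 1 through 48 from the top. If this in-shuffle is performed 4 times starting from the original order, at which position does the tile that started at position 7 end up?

14

Track the tile's position through each in-shuffle:
7 → 14 → 28 → 7 → 14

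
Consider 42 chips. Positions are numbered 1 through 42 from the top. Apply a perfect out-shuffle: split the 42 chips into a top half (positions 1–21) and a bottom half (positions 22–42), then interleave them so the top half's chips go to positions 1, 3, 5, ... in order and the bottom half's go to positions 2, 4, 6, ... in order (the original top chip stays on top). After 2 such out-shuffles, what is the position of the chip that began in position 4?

13

Track the chip's position through each out-shuffle:
4 → 7 → 13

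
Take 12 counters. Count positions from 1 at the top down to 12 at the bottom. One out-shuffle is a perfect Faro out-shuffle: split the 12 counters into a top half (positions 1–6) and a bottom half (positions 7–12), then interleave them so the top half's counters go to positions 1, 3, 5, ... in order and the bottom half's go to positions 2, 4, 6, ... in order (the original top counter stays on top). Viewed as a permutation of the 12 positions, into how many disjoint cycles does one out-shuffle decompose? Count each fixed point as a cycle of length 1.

Trace each unvisited position around until it returns:
(1) (2 3 5 9 6 11 10 8 4 7) (12)
3 cycles in total.

3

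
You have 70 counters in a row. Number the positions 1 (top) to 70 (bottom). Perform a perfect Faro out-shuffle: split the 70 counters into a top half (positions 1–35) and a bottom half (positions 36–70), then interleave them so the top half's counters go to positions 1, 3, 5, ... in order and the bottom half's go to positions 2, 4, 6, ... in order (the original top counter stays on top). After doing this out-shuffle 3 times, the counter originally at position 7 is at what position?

Track the counter's position through each out-shuffle:
7 → 13 → 25 → 49

49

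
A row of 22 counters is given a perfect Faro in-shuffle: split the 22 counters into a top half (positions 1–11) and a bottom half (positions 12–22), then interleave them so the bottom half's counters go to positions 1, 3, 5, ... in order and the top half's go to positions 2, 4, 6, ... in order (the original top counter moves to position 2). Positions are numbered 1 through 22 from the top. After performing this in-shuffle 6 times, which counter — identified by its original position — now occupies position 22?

14

Work backwards from position 22, undoing one in-shuffle at a time:
22 ← 11 ← 17 ← 20 ← 10 ← 5 ← 14
So the counter now at position 22 started at position 14.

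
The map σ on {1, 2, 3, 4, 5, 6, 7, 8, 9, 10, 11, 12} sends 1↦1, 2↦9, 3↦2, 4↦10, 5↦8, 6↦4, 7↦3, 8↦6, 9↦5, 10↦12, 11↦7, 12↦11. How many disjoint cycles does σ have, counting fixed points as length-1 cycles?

2

Cycle decomposition: (1) (2 9 5 8 6 4 10 12 11 7 3).
2 cycles.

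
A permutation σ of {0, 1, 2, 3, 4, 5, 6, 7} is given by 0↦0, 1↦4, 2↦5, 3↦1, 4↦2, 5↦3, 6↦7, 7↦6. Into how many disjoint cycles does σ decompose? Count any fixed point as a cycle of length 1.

Cycle decomposition: (0) (1 4 2 5 3) (6 7).
3 cycles.

3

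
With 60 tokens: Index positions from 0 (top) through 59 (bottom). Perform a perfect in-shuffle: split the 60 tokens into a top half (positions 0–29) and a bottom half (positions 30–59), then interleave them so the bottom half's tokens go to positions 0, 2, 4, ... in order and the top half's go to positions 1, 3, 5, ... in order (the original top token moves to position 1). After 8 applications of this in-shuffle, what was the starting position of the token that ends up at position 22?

6

Work backwards from position 22, undoing one in-shuffle at a time:
22 ← 41 ← 20 ← 40 ← 50 ← 55 ← 27 ← 13 ← 6
So the token now at position 22 started at position 6.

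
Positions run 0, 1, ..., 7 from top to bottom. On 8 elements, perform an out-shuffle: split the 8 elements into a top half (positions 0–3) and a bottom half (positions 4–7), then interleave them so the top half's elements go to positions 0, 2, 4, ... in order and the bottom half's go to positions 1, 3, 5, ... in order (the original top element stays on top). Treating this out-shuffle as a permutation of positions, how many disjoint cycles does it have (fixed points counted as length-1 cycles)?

4

Trace each unvisited position around until it returns:
(0) (1 2 4) (3 6 5) (7)
4 cycles in total.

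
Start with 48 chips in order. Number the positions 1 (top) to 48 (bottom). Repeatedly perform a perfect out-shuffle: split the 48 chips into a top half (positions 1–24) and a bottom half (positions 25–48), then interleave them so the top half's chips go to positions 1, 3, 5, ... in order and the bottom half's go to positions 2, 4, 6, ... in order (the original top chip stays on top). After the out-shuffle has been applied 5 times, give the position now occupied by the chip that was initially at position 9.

22

Track the chip's position through each out-shuffle:
9 → 17 → 33 → 18 → 35 → 22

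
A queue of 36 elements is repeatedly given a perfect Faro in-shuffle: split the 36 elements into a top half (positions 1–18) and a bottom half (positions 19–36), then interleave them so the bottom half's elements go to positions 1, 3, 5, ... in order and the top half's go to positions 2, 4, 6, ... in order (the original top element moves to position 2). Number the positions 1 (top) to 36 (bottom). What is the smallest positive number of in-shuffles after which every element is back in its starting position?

36

The in-shuffle permutes the 36 positions with cycle lengths [36].
Every element is home exactly when every cycle has completed a whole number of laps, i.e. after lcm(36) = 36 in-shuffles.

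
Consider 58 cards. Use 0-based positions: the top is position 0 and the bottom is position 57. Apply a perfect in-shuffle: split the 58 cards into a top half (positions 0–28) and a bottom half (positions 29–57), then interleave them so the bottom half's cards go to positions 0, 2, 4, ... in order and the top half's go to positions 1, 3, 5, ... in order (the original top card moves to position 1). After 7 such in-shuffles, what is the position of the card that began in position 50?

Track the card's position through each in-shuffle:
50 → 42 → 26 → 53 → 48 → 38 → 18 → 37

37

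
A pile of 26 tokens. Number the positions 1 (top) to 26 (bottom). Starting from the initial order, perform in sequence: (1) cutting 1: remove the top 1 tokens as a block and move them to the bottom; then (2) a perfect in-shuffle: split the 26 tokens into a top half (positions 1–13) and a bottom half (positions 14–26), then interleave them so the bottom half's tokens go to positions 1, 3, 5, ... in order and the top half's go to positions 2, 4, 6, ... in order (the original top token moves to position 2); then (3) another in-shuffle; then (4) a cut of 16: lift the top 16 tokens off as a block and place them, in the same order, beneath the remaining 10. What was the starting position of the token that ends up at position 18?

Undo the operations in reverse order, starting from position 18:
  undo op 4 (cut 16): 18 ← 8
  undo op 3 (in-shuffle, from top half): 8 ← 4
  undo op 2 (in-shuffle, from top half): 4 ← 2
  undo op 1 (cut 1): 2 ← 3
So the token at position 18 came from original position 3.

3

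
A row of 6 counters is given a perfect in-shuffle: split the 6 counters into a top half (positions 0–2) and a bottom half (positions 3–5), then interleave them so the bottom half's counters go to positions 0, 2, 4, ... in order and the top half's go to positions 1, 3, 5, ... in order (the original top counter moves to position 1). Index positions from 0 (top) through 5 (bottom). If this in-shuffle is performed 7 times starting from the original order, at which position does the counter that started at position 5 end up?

Track the counter's position through each in-shuffle:
5 → 4 → 2 → 5 → 4 → 2 → 5 → 4

4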